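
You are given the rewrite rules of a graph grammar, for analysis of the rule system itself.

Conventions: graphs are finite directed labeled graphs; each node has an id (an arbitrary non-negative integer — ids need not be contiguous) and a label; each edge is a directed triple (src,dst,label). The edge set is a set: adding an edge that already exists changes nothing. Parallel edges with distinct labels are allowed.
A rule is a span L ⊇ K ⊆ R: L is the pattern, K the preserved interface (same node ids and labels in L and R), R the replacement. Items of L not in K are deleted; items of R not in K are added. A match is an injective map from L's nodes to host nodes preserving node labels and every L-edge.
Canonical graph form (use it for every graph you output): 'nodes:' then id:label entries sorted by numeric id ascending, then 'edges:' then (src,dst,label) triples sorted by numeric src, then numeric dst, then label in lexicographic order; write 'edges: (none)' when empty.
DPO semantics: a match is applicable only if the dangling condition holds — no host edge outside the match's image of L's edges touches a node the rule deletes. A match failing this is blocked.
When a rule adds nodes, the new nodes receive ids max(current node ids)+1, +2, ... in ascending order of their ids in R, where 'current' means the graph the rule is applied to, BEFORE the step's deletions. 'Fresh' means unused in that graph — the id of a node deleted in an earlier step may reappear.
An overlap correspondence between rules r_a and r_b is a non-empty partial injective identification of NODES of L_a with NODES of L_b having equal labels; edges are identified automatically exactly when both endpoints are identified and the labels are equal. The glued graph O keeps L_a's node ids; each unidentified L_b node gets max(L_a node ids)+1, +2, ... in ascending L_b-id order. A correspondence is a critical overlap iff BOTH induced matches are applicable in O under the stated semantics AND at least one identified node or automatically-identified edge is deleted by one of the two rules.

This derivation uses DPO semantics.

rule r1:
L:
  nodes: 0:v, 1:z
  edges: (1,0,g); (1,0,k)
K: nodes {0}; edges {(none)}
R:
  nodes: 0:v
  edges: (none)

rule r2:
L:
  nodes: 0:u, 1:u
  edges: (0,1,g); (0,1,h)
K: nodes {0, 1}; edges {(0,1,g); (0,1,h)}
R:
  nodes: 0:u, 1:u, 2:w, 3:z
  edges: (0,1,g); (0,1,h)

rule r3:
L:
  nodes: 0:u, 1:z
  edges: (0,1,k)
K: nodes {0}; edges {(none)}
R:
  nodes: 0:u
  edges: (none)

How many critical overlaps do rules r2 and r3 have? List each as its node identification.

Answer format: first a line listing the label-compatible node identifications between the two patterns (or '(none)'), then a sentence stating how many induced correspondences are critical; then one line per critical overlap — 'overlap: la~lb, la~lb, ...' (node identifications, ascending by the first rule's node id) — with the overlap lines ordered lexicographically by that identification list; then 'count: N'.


label-compatible node identifications between L(r2) and L(r3): 0~0, 1~0
0 of the induced correspondences are critical overlaps of r2 and r3.
count: 0


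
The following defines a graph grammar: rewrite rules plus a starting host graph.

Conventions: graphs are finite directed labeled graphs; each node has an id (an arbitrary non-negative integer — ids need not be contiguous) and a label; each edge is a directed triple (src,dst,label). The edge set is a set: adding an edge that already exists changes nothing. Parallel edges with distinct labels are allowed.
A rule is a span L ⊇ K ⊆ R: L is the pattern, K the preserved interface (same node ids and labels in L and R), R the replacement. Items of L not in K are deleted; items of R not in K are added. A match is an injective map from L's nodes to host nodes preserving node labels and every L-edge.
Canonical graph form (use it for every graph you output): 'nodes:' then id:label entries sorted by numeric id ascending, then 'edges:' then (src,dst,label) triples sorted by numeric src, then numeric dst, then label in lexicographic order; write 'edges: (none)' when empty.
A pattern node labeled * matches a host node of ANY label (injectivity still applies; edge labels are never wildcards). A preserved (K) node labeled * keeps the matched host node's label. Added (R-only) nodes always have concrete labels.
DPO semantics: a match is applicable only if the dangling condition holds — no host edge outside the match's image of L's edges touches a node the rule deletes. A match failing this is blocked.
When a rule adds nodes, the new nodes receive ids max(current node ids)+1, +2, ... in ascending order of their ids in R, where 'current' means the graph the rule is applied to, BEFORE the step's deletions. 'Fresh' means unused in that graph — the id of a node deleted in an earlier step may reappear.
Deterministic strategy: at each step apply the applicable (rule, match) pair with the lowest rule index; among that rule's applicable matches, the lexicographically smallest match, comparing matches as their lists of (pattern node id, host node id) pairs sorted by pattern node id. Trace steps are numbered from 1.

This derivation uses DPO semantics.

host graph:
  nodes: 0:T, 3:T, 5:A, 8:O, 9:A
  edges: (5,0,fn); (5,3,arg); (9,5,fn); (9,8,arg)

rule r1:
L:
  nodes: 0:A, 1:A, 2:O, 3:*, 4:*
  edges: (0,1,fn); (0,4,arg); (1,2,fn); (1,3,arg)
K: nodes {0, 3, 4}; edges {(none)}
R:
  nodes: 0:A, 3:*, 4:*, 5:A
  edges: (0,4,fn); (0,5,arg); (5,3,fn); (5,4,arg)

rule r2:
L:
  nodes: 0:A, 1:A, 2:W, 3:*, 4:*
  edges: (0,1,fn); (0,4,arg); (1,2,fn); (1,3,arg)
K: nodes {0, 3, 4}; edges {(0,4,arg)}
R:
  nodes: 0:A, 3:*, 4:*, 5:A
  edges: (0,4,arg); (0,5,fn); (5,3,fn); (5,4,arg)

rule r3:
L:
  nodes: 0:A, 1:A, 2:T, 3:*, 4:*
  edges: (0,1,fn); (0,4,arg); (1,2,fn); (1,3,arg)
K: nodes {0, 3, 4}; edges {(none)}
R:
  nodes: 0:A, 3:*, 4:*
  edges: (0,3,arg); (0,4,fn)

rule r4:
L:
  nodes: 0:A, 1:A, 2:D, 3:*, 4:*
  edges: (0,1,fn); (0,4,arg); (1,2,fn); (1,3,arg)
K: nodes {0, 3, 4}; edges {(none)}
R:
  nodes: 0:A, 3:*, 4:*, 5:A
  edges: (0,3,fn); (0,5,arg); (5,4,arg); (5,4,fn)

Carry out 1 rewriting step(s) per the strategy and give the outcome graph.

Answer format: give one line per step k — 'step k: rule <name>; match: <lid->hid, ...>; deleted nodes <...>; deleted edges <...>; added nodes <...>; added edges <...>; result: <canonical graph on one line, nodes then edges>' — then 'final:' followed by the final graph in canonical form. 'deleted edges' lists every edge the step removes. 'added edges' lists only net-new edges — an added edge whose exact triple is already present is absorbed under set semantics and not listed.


step 1: rule r3; match: 0->9, 1->5, 2->0, 3->3, 4->8; deleted nodes 0, 5; deleted edges (5,0,fn); (5,3,arg); (9,5,fn); (9,8,arg); added nodes (none); added edges (9,3,arg); (9,8,fn); result: nodes: 3:T, 8:O, 9:A edges: (9,3,arg); (9,8,fn)
final:
nodes: 3:T, 8:O, 9:A
edges: (9,3,arg); (9,8,fn)


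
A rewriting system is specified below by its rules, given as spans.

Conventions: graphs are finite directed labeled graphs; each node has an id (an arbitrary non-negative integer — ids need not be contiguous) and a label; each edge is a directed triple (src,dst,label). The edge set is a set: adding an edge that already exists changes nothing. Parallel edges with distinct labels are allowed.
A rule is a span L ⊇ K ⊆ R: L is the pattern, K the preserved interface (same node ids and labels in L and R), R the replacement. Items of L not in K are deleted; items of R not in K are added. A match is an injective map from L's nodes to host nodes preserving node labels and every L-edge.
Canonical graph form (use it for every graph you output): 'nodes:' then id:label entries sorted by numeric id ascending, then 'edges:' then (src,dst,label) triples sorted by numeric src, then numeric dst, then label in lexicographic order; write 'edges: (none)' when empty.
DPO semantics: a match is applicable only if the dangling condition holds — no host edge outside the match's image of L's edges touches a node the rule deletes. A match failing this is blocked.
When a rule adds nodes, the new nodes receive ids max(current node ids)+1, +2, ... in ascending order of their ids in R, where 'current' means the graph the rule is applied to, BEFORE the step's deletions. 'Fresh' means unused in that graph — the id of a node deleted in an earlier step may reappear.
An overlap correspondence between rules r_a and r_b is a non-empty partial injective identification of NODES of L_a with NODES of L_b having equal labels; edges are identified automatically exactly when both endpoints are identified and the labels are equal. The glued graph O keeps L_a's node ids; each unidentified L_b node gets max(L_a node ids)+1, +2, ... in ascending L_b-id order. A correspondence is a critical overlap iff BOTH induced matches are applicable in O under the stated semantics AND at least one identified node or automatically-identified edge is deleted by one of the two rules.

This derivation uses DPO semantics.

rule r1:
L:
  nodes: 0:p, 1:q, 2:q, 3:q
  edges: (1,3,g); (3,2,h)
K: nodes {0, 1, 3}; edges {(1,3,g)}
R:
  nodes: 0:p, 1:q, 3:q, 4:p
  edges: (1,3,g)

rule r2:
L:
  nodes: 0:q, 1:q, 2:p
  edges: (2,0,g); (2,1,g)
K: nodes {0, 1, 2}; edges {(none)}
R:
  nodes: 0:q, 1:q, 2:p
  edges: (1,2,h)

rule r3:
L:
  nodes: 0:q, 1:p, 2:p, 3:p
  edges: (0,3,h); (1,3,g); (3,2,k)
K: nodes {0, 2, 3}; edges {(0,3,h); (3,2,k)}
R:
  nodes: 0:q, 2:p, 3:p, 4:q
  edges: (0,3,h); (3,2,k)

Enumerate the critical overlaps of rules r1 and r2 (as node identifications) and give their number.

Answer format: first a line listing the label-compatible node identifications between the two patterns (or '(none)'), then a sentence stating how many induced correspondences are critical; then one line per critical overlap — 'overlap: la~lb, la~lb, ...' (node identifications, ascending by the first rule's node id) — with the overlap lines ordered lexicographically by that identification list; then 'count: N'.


label-compatible node identifications between L(r1) and L(r2): 0~2, 1~0, 1~1, 2~0, 2~1, 3~0, 3~1
0 of the induced correspondences are critical overlaps of r1 and r2.
count: 0


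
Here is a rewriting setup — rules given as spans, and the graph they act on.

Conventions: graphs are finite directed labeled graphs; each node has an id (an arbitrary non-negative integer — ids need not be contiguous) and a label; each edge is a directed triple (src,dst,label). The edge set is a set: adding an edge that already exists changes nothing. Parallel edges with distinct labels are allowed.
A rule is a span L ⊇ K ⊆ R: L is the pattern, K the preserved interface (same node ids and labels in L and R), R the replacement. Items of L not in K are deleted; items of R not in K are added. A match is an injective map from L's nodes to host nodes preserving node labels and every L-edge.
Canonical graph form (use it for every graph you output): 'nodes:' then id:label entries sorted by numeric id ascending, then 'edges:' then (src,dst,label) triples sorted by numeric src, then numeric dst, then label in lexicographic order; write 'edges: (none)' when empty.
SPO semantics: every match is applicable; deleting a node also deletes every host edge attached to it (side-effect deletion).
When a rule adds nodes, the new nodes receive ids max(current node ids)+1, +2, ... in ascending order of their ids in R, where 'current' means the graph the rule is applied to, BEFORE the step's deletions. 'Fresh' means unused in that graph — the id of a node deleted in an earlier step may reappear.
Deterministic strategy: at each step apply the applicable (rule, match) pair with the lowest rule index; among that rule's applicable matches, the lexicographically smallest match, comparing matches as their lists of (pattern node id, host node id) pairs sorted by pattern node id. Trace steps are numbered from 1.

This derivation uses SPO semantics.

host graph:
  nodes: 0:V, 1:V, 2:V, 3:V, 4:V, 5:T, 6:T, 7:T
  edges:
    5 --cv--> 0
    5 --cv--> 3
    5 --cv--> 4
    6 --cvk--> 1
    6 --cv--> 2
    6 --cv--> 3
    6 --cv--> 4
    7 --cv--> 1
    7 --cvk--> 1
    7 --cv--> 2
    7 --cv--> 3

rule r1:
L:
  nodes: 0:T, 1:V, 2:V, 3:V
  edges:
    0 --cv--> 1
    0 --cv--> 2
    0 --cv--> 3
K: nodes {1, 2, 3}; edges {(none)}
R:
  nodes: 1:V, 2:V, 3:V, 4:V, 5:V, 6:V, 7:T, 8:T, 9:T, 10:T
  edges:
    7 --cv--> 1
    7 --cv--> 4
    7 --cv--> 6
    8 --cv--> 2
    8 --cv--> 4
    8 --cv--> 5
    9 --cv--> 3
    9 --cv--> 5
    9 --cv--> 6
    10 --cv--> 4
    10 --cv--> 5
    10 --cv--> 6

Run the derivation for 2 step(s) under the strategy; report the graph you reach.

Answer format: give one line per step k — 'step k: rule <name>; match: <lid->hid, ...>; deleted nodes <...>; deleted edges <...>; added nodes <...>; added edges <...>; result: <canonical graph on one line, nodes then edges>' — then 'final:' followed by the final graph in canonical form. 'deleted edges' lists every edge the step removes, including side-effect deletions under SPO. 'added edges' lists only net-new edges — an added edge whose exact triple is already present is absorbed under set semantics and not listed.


step 1: rule r1; match: 0->5, 1->0, 2->3, 3->4; deleted nodes 5; deleted edges (5,0,cv); (5,3,cv); (5,4,cv); added nodes 8, 9, 10, 11, 12, 13, 14; added edges (11,0,cv); (11,8,cv); (11,10,cv); (12,3,cv); (12,8,cv); (12,9,cv); (13,4,cv); (13,9,cv); (13,10,cv); (14,8,cv); (14,9,cv); (14,10,cv); result: nodes: 0:V, 1:V, 2:V, 3:V, 4:V, 6:T, 7:T, 8:V, 9:V, 10:V, 11:T, 12:T, 13:T, 14:T edges: (6,1,cvk); (6,2,cv); (6,3,cv); (6,4,cv); (7,1,cv); (7,1,cvk); (7,2,cv); (7,3,cv); (11,0,cv); (11,8,cv); (11,10,cv); (12,3,cv); (12,8,cv); (12,9,cv); (13,4,cv); (13,9,cv); (13,10,cv); (14,8,cv); (14,9,cv); (14,10,cv)
step 2: rule r1; match: 0->6, 1->2, 2->3, 3->4; deleted nodes 6; deleted edges (6,1,cvk); (6,2,cv); (6,3,cv); (6,4,cv); added nodes 15, 16, 17, 18, 19, 20, 21; added edges (18,2,cv); (18,15,cv); (18,17,cv); (19,3,cv); (19,15,cv); (19,16,cv); (20,4,cv); (20,16,cv); (20,17,cv); (21,15,cv); (21,16,cv); (21,17,cv); result: nodes: 0:V, 1:V, 2:V, 3:V, 4:V, 7:T, 8:V, 9:V, 10:V, 11:T, 12:T, 13:T, 14:T, 15:V, 16:V, 17:V, 18:T, 19:T, 20:T, 21:T edges: (7,1,cv); (7,1,cvk); (7,2,cv); (7,3,cv); (11,0,cv); (11,8,cv); (11,10,cv); (12,3,cv); (12,8,cv); (12,9,cv); (13,4,cv); (13,9,cv); (13,10,cv); (14,8,cv); (14,9,cv); (14,10,cv); (18,2,cv); (18,15,cv); (18,17,cv); (19,3,cv); (19,15,cv); (19,16,cv); (20,4,cv); (20,16,cv); (20,17,cv); (21,15,cv); (21,16,cv); (21,17,cv)
final:
nodes: 0:V, 1:V, 2:V, 3:V, 4:V, 7:T, 8:V, 9:V, 10:V, 11:T, 12:T, 13:T, 14:T, 15:V, 16:V, 17:V, 18:T, 19:T, 20:T, 21:T
edges: (7,1,cv); (7,1,cvk); (7,2,cv); (7,3,cv); (11,0,cv); (11,8,cv); (11,10,cv); (12,3,cv); (12,8,cv); (12,9,cv); (13,4,cv); (13,9,cv); (13,10,cv); (14,8,cv); (14,9,cv); (14,10,cv); (18,2,cv); (18,15,cv); (18,17,cv); (19,3,cv); (19,15,cv); (19,16,cv); (20,4,cv); (20,16,cv); (20,17,cv); (21,15,cv); (21,16,cv); (21,17,cv)


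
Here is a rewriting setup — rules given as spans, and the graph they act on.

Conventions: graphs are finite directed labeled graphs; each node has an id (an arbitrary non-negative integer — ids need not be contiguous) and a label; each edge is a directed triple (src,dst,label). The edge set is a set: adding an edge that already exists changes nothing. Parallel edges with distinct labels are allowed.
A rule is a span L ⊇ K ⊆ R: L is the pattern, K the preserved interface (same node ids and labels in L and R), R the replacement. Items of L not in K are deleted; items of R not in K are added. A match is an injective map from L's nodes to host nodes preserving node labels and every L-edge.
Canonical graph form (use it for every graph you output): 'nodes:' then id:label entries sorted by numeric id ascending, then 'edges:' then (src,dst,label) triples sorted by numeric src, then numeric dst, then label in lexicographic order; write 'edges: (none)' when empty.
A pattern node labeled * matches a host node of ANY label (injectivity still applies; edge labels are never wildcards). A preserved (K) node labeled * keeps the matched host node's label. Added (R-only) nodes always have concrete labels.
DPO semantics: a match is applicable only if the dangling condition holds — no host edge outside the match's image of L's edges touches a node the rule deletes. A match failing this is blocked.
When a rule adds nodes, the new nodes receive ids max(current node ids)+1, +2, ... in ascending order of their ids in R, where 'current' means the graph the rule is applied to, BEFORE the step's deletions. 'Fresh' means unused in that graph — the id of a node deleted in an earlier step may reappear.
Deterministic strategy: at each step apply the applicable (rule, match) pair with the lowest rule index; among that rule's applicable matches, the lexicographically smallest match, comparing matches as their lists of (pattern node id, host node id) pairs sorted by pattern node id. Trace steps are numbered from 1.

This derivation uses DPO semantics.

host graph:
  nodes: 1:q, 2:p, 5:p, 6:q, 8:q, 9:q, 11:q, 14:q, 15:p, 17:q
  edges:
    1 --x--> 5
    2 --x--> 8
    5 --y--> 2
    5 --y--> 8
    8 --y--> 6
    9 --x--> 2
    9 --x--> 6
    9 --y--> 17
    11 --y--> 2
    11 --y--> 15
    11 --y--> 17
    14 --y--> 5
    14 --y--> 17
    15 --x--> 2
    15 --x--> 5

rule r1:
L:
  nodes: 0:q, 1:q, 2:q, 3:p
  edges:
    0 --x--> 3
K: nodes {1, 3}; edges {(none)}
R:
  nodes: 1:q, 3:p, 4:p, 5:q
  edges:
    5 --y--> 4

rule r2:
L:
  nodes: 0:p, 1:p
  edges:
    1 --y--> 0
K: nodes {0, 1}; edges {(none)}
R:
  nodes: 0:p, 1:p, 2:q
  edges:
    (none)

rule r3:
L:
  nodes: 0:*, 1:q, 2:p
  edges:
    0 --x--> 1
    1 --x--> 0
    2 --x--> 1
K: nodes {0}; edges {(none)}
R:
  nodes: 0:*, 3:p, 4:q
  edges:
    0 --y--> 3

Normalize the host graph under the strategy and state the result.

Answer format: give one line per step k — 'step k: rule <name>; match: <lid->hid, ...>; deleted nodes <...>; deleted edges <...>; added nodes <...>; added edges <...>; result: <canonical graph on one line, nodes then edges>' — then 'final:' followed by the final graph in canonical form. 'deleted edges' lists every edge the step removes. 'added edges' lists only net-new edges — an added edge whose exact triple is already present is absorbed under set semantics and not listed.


step 1: rule r2; match: 0->2, 1->5; deleted nodes (none); deleted edges (5,2,y); added nodes 18; added edges (none); result: nodes: 1:q, 2:p, 5:p, 6:q, 8:q, 9:q, 11:q, 14:q, 15:p, 17:q, 18:q edges: (1,5,x); (2,8,x); (5,8,y); (8,6,y); (9,2,x); (9,6,x); (9,17,y); (11,2,y); (11,15,y); (11,17,y); (14,5,y); (14,17,y); (15,2,x); (15,5,x)
step 2: rule r1; match: 0->1, 1->6, 2->18, 3->5; deleted nodes 1, 18; deleted edges (1,5,x); added nodes 19, 20; added edges (20,19,y); result: nodes: 2:p, 5:p, 6:q, 8:q, 9:q, 11:q, 14:q, 15:p, 17:q, 19:p, 20:q edges: (2,8,x); (5,8,y); (8,6,y); (9,2,x); (9,6,x); (9,17,y); (11,2,y); (11,15,y); (11,17,y); (14,5,y); (14,17,y); (15,2,x); (15,5,x); (20,19,y)
final:
nodes: 2:p, 5:p, 6:q, 8:q, 9:q, 11:q, 14:q, 15:p, 17:q, 19:p, 20:q
edges: (2,8,x); (5,8,y); (8,6,y); (9,2,x); (9,6,x); (9,17,y); (11,2,y); (11,15,y); (11,17,y); (14,5,y); (14,17,y); (15,2,x); (15,5,x); (20,19,y)


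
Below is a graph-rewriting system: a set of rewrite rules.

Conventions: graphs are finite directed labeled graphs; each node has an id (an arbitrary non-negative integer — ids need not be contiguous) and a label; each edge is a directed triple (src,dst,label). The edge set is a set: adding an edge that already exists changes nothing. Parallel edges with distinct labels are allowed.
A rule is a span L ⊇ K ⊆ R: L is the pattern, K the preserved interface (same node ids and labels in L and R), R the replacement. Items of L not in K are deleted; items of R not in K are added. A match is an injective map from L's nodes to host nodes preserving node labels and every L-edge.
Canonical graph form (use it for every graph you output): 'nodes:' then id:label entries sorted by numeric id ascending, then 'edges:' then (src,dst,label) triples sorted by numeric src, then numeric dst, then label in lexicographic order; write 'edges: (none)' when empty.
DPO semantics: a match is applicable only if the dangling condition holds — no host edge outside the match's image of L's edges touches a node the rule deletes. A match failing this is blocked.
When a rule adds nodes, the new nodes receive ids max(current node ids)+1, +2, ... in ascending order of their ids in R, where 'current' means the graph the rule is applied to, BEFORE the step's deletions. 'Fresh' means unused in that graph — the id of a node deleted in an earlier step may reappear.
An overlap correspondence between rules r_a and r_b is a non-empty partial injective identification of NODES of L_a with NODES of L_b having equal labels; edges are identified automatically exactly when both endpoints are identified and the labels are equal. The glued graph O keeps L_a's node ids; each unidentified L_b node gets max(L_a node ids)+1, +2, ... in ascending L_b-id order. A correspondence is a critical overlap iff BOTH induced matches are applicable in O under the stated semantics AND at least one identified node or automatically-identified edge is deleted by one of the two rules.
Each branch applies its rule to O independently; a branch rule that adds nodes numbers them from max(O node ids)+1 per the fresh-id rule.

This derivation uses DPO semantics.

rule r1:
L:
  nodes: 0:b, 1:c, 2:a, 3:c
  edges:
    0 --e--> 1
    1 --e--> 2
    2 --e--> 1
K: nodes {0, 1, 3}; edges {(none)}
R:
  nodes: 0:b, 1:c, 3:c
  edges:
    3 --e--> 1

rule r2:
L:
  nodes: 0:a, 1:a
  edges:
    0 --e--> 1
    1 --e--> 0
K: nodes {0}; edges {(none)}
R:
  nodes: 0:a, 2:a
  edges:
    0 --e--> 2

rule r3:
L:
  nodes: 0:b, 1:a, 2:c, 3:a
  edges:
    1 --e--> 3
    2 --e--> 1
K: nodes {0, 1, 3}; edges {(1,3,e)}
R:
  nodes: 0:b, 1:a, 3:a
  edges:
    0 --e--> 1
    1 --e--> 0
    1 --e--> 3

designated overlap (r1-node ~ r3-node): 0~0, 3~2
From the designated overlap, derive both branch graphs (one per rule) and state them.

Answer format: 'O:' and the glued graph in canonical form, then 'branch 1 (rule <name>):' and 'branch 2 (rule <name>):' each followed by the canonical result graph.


O:
nodes: 0:b, 1:c, 2:a, 3:c, 4:a, 5:a
edges: (0,1,e); (1,2,e); (2,1,e); (3,4,e); (4,5,e)
branch 1 (rule r1):
nodes: 0:b, 1:c, 3:c, 4:a, 5:a
edges: (3,1,e); (3,4,e); (4,5,e)
branch 2 (rule r3):
nodes: 0:b, 1:c, 2:a, 4:a, 5:a
edges: (0,1,e); (0,4,e); (1,2,e); (2,1,e); (4,0,e); (4,5,e)


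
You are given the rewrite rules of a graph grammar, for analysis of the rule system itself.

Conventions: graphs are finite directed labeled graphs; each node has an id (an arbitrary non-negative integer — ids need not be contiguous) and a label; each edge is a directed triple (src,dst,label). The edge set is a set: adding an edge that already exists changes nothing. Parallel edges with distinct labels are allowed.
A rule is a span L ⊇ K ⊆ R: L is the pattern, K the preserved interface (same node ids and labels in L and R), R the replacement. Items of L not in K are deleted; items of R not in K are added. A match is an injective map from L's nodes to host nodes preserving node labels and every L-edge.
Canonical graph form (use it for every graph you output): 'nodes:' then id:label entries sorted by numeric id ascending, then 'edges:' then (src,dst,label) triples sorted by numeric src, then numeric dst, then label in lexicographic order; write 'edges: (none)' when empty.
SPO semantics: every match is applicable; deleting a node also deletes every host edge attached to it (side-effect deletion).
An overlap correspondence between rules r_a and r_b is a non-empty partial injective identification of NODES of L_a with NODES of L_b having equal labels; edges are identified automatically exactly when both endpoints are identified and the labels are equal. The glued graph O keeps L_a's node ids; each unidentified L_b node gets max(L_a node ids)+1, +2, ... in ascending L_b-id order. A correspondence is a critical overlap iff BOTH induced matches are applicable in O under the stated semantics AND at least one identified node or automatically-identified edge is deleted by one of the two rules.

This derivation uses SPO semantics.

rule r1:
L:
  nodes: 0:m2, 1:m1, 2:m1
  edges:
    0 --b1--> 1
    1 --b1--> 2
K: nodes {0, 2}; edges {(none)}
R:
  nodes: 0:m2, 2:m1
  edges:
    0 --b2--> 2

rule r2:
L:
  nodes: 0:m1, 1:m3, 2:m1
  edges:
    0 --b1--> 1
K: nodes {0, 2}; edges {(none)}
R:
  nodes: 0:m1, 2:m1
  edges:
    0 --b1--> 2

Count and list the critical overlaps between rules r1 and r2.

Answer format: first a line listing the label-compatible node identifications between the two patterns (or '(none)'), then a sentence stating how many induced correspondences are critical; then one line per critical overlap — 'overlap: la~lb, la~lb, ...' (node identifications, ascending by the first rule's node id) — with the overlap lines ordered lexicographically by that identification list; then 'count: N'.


label-compatible node identifications between L(r1) and L(r2): 1~0, 1~2, 2~0, 2~2
4 of the induced correspondences are critical overlaps of r1 and r2.
overlap: 1~0
overlap: 1~0, 2~2
overlap: 1~2
overlap: 1~2, 2~0
count: 4


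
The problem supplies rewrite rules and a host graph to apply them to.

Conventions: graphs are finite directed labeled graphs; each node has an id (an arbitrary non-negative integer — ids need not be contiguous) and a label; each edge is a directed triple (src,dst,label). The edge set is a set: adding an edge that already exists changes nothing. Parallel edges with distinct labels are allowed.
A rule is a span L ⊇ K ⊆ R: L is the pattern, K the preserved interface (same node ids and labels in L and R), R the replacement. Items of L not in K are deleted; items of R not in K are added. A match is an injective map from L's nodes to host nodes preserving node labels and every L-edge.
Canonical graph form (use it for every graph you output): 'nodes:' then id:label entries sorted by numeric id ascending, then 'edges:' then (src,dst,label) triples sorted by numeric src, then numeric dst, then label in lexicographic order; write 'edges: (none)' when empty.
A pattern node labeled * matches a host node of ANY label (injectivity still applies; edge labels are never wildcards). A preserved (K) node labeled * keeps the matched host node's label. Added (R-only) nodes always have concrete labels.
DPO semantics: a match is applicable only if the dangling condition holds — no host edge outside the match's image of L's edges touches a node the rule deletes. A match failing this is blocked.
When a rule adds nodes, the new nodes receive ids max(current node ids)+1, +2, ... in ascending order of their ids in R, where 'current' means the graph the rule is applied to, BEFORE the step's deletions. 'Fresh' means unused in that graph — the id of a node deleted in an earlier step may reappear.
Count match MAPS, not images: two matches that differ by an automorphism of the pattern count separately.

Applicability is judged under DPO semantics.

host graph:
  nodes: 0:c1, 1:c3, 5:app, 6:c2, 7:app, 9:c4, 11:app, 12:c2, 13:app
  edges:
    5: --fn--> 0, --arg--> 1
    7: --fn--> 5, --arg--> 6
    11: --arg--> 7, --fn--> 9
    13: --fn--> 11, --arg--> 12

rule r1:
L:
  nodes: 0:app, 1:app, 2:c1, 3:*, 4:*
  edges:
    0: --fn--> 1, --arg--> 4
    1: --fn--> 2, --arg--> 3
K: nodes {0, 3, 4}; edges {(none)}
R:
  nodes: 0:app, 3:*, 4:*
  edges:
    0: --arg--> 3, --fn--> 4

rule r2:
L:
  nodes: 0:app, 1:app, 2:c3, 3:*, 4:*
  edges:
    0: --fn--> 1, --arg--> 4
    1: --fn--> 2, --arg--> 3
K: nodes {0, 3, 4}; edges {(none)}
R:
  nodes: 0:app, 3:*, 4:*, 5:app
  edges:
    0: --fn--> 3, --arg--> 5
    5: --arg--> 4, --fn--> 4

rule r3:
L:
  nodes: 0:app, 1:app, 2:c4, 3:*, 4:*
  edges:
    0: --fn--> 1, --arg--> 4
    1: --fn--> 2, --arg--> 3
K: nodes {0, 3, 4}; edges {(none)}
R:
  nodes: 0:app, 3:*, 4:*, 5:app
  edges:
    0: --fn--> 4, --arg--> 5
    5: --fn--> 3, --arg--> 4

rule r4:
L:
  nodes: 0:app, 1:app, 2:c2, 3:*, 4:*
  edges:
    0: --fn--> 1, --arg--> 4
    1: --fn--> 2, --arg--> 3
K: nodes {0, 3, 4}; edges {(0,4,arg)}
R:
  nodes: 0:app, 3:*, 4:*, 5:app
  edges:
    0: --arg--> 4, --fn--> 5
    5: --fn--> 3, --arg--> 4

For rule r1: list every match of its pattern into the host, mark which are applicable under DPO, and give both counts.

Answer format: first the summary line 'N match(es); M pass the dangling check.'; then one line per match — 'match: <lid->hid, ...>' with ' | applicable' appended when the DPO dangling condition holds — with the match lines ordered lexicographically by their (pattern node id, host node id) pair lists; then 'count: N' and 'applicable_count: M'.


1 match(es); 1 pass the dangling check.
match: 0->7, 1->5, 2->0, 3->1, 4->6 | applicable
count: 1
applicable_count: 1


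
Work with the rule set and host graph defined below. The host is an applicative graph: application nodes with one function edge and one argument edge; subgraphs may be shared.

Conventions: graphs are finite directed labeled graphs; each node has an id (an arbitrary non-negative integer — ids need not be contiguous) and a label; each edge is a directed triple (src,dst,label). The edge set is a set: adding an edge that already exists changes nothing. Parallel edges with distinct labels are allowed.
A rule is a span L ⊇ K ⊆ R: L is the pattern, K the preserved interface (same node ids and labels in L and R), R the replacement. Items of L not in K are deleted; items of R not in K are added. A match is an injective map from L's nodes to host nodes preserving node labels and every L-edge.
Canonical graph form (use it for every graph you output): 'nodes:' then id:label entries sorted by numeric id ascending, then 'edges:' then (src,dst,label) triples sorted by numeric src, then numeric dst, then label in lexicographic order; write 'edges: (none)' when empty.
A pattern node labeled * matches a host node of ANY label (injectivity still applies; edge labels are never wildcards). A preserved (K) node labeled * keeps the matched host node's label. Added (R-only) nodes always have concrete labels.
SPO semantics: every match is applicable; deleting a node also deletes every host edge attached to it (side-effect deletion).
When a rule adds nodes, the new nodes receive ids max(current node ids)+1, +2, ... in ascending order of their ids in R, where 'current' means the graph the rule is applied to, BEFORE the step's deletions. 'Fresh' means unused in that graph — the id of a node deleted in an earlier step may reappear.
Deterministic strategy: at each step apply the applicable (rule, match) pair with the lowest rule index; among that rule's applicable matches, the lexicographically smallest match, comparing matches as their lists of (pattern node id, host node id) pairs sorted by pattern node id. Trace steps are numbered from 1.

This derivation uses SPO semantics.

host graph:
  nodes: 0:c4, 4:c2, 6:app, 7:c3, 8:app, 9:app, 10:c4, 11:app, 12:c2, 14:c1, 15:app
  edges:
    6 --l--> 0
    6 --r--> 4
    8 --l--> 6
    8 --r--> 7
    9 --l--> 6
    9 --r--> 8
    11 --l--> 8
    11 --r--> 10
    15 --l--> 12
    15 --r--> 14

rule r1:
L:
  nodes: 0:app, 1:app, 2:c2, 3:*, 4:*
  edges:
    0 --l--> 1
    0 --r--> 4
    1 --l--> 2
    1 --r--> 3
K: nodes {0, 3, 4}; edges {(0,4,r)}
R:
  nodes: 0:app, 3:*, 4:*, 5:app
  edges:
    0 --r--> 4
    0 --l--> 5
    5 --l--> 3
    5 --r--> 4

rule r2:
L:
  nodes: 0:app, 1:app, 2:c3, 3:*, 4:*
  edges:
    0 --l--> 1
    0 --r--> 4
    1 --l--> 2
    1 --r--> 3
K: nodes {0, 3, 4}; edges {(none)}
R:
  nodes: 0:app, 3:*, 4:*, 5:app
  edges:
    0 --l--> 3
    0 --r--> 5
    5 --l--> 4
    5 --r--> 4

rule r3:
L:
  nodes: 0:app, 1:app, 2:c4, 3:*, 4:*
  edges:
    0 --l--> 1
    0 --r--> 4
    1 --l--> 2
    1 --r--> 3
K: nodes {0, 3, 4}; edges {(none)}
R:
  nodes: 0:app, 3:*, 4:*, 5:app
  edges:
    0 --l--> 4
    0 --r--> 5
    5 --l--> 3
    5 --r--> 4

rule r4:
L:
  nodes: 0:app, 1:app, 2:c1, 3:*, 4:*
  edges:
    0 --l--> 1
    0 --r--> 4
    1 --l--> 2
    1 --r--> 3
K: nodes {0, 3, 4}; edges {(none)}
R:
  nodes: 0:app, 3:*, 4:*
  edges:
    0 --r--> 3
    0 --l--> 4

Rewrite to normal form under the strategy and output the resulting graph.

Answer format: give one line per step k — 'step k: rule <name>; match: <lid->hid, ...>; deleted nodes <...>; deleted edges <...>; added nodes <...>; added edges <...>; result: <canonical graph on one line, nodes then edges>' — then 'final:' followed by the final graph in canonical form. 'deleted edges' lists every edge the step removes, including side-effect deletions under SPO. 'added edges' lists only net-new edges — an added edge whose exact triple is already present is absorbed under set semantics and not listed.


step 1: rule r3; match: 0->8, 1->6, 2->0, 3->4, 4->7; deleted nodes 0, 6; deleted edges (6,0,l); (6,4,r); (8,6,l); (8,7,r); (9,6,l); added nodes 16; added edges (8,7,l); (8,16,r); (16,4,l); (16,7,r); result: nodes: 4:c2, 7:c3, 8:app, 9:app, 10:c4, 11:app, 12:c2, 14:c1, 15:app, 16:app edges: (8,7,l); (8,16,r); (9,8,r); (11,8,l); (11,10,r); (15,12,l); (15,14,r); (16,4,l); (16,7,r)
step 2: rule r2; match: 0->11, 1->8, 2->7, 3->16, 4->10; deleted nodes 7, 8; deleted edges (8,7,l); (8,16,r); (9,8,r); (11,8,l); (11,10,r); (16,7,r); added nodes 17; added edges (11,16,l); (11,17,r); (17,10,l); (17,10,r); result: nodes: 4:c2, 9:app, 10:c4, 11:app, 12:c2, 14:c1, 15:app, 16:app, 17:app edges: (11,16,l); (11,17,r); (15,12,l); (15,14,r); (16,4,l); (17,10,l); (17,10,r)
final:
nodes: 4:c2, 9:app, 10:c4, 11:app, 12:c2, 14:c1, 15:app, 16:app, 17:app
edges: (11,16,l); (11,17,r); (15,12,l); (15,14,r); (16,4,l); (17,10,l); (17,10,r)


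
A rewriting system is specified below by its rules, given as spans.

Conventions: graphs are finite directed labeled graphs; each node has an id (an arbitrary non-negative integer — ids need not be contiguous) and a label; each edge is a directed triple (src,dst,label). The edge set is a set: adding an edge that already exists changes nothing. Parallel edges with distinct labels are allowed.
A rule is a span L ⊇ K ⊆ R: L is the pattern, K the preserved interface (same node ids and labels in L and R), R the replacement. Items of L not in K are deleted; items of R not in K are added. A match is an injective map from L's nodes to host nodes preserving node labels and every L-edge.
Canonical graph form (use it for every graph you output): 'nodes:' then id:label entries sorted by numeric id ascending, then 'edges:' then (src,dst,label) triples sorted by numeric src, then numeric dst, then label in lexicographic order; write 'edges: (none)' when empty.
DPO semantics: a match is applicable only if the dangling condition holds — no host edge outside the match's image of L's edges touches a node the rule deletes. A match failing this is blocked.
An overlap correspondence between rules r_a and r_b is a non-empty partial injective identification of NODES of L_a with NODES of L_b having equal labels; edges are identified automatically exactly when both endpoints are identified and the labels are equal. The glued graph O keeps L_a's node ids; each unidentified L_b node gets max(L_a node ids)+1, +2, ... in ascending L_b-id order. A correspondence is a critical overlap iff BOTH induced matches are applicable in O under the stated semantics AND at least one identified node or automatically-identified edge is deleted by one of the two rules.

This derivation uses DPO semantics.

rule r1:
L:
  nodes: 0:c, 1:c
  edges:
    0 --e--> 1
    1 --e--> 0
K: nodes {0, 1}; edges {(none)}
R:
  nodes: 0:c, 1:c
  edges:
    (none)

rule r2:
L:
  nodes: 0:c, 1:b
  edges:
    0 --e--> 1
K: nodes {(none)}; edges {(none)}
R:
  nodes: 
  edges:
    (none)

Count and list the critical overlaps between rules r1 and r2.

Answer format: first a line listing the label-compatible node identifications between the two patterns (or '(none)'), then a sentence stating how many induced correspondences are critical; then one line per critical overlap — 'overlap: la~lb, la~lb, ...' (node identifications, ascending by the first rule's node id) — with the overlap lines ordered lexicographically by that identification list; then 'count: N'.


label-compatible node identifications between L(r1) and L(r2): 0~0, 1~0
0 of the induced correspondences are critical overlaps of r1 and r2.
count: 0


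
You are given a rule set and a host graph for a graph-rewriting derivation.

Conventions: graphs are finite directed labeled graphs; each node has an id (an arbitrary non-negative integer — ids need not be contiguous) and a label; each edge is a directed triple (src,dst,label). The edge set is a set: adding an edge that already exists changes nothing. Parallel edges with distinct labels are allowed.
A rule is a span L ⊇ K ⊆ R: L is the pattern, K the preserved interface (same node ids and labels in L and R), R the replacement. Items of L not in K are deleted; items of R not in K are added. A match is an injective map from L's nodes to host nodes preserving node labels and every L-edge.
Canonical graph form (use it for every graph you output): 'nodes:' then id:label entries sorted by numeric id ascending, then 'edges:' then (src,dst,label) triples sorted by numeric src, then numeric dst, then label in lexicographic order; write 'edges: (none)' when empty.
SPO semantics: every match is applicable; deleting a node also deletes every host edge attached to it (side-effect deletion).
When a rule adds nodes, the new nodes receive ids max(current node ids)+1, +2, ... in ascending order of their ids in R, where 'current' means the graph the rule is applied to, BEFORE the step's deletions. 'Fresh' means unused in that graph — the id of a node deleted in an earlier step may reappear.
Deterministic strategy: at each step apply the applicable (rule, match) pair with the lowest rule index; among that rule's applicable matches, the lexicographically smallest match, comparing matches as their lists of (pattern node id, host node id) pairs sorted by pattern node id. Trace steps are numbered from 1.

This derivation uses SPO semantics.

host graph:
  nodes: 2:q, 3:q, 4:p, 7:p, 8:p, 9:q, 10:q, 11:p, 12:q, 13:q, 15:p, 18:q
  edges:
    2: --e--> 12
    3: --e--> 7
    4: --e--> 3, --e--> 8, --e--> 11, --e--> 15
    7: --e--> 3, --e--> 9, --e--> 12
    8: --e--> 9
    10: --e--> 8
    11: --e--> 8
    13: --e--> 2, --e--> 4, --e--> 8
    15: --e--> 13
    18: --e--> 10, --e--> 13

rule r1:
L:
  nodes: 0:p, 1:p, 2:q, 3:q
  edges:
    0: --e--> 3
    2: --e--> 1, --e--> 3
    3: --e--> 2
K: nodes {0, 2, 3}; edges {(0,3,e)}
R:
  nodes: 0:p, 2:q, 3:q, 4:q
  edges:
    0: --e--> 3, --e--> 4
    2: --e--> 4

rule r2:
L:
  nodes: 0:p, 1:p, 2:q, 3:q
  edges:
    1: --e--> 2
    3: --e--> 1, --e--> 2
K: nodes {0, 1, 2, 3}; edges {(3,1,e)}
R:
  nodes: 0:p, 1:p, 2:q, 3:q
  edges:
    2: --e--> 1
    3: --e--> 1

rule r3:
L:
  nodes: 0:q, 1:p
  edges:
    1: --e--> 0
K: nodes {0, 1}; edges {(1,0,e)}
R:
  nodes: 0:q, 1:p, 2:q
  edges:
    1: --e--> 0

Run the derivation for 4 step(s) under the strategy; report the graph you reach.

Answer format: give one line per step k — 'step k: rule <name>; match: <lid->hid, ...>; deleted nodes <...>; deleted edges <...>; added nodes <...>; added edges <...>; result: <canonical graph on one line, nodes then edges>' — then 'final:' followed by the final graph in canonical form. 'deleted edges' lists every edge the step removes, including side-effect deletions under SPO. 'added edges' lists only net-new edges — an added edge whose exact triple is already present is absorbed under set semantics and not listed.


step 1: rule r3; match: 0->3, 1->4; deleted nodes (none); deleted edges (none); added nodes 19; added edges (none); result: nodes: 2:q, 3:q, 4:p, 7:p, 8:p, 9:q, 10:q, 11:p, 12:q, 13:q, 15:p, 18:q, 19:q edges: (2,12,e); (3,7,e); (4,3,e); (4,8,e); (4,11,e); (4,15,e); (7,3,e); (7,9,e); (7,12,e); (8,9,e); (10,8,e); (11,8,e); (13,2,e); (13,4,e); (13,8,e); (15,13,e); (18,10,e); (18,13,e)
step 2: rule r3; match: 0->3, 1->4; deleted nodes (none); deleted edges (none); added nodes 20; added edges (none); result: nodes: 2:q, 3:q, 4:p, 7:p, 8:p, 9:q, 10:q, 11:p, 12:q, 13:q, 15:p, 18:q, 19:q, 20:q edges: (2,12,e); (3,7,e); (4,3,e); (4,8,e); (4,11,e); (4,15,e); (7,3,e); (7,9,e); (7,12,e); (8,9,e); (10,8,e); (11,8,e); (13,2,e); (13,4,e); (13,8,e); (15,13,e); (18,10,e); (18,13,e)
step 3: rule r3; match: 0->3, 1->4; deleted nodes (none); deleted edges (none); added nodes 21; added edges (none); result: nodes: 2:q, 3:q, 4:p, 7:p, 8:p, 9:q, 10:q, 11:p, 12:q, 13:q, 15:p, 18:q, 19:q, 20:q, 21:q edges: (2,12,e); (3,7,e); (4,3,e); (4,8,e); (4,11,e); (4,15,e); (7,3,e); (7,9,e); (7,12,e); (8,9,e); (10,8,e); (11,8,e); (13,2,e); (13,4,e); (13,8,e); (15,13,e); (18,10,e); (18,13,e)
step 4: rule r3; match: 0->3, 1->4; deleted nodes (none); deleted edges (none); added nodes 22; added edges (none); result: nodes: 2:q, 3:q, 4:p, 7:p, 8:p, 9:q, 10:q, 11:p, 12:q, 13:q, 15:p, 18:q, 19:q, 20:q, 21:q, 22:q edges: (2,12,e); (3,7,e); (4,3,e); (4,8,e); (4,11,e); (4,15,e); (7,3,e); (7,9,e); (7,12,e); (8,9,e); (10,8,e); (11,8,e); (13,2,e); (13,4,e); (13,8,e); (15,13,e); (18,10,e); (18,13,e)
final:
nodes: 2:q, 3:q, 4:p, 7:p, 8:p, 9:q, 10:q, 11:p, 12:q, 13:q, 15:p, 18:q, 19:q, 20:q, 21:q, 22:q
edges: (2,12,e); (3,7,e); (4,3,e); (4,8,e); (4,11,e); (4,15,e); (7,3,e); (7,9,e); (7,12,e); (8,9,e); (10,8,e); (11,8,e); (13,2,e); (13,4,e); (13,8,e); (15,13,e); (18,10,e); (18,13,e)
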